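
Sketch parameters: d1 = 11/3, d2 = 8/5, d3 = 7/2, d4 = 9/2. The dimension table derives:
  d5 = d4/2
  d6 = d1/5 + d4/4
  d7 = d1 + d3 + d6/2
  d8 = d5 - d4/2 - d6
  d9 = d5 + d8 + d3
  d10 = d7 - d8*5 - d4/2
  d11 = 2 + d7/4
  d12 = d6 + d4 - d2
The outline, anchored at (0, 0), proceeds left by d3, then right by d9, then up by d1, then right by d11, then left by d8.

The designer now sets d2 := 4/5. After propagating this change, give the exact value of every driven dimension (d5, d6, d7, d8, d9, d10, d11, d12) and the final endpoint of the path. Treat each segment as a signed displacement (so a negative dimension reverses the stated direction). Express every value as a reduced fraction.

d5 = 9/4
d6 = 223/120
d7 = 1943/240
d8 = -223/120
d9 = 467/120
d10 = 1211/80
d11 = 3863/960
d12 = 667/120
endpoint = (6023/960, 11/3)

Apply edit: d2 := 4/5
  d5 = d4/2 = 9/4
  d6 = d1/5 + d4/4 = 223/120
  d7 = d1 + d3 + d6/2 = 1943/240
  d8 = d5 - d4/2 - d6 = -223/120
  d9 = d5 + d8 + d3 = 467/120
  d10 = d7 - d8*5 - d4/2 = 1211/80
  d11 = 2 + d7/4 = 3863/960
  d12 = d6 + d4 - d2 = 667/120
Walk from origin (0, 0):
  seg 1: left by d3 = 7/2 → (-7/2, 0)
  seg 2: right by d9 = 467/120 → (47/120, 0)
  seg 3: up by d1 = 11/3 → (47/120, 11/3)
  seg 4: right by d11 = 3863/960 → (1413/320, 11/3)
  seg 5: left by d8 = -223/120 → (6023/960, 11/3)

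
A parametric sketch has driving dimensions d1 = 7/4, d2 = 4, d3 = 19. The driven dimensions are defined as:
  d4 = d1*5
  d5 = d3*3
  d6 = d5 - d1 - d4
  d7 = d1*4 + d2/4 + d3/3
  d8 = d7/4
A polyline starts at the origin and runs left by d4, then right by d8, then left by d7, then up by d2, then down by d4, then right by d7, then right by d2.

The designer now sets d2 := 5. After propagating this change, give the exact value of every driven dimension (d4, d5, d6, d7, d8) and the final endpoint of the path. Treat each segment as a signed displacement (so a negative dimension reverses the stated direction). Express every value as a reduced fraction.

d4 = 35/4
d5 = 57
d6 = 93/2
d7 = 175/12
d8 = 175/48
endpoint = (-5/48, -15/4)

Apply edit: d2 := 5
  d4 = d1*5 = 35/4
  d5 = d3*3 = 57
  d6 = d5 - d1 - d4 = 93/2
  d7 = d1*4 + d2/4 + d3/3 = 175/12
  d8 = d7/4 = 175/48
Walk from origin (0, 0):
  seg 1: left by d4 = 35/4 → (-35/4, 0)
  seg 2: right by d8 = 175/48 → (-245/48, 0)
  seg 3: left by d7 = 175/12 → (-315/16, 0)
  seg 4: up by d2 = 5 → (-315/16, 5)
  seg 5: down by d4 = 35/4 → (-315/16, -15/4)
  seg 6: right by d7 = 175/12 → (-245/48, -15/4)
  seg 7: right by d2 = 5 → (-5/48, -15/4)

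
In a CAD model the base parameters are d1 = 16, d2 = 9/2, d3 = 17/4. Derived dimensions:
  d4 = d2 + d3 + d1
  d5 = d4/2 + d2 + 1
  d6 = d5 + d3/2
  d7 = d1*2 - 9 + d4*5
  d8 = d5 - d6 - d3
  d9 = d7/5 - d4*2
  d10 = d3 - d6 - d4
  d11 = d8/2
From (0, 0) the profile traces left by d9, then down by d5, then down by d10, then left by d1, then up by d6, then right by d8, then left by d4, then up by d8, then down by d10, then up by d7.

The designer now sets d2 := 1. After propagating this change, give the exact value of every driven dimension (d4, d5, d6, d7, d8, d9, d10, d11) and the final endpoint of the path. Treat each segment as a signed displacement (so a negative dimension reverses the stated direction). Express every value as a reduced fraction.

Apply edit: d2 := 1
  d4 = d2 + d3 + d1 = 85/4
  d5 = d4/2 + d2 + 1 = 101/8
  d6 = d5 + d3/2 = 59/4
  d7 = d1*2 - 9 + d4*5 = 517/4
  d8 = d5 - d6 - d3 = -51/8
  d9 = d7/5 - d4*2 = -333/20
  d10 = d3 - d6 - d4 = -127/4
  d11 = d8/2 = -51/16
Walk from origin (0, 0):
  seg 1: left by d9 = -333/20 → (333/20, 0)
  seg 2: down by d5 = 101/8 → (333/20, -101/8)
  seg 3: down by d10 = -127/4 → (333/20, 153/8)
  seg 4: left by d1 = 16 → (13/20, 153/8)
  seg 5: up by d6 = 59/4 → (13/20, 271/8)
  seg 6: right by d8 = -51/8 → (-229/40, 271/8)
  seg 7: left by d4 = 85/4 → (-1079/40, 271/8)
  seg 8: up by d8 = -51/8 → (-1079/40, 55/2)
  seg 9: down by d10 = -127/4 → (-1079/40, 237/4)
  seg 10: up by d7 = 517/4 → (-1079/40, 377/2)

d4 = 85/4
d5 = 101/8
d6 = 59/4
d7 = 517/4
d8 = -51/8
d9 = -333/20
d10 = -127/4
d11 = -51/16
endpoint = (-1079/40, 377/2)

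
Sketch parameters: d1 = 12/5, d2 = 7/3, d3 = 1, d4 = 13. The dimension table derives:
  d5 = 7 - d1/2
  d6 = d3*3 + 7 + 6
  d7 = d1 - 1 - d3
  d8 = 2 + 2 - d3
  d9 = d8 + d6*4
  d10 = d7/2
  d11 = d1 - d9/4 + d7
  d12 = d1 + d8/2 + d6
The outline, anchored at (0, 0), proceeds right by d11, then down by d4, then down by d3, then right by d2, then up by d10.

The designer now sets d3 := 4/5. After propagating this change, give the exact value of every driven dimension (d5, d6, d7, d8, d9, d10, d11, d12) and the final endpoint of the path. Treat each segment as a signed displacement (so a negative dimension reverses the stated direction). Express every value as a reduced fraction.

d5 = 29/5
d6 = 77/5
d7 = 3/5
d8 = 16/5
d9 = 324/5
d10 = 3/10
d11 = -66/5
d12 = 97/5
endpoint = (-163/15, -27/2)

Apply edit: d3 := 4/5
  d5 = 7 - d1/2 = 29/5
  d6 = d3*3 + 7 + 6 = 77/5
  d7 = d1 - 1 - d3 = 3/5
  d8 = 2 + 2 - d3 = 16/5
  d9 = d8 + d6*4 = 324/5
  d10 = d7/2 = 3/10
  d11 = d1 - d9/4 + d7 = -66/5
  d12 = d1 + d8/2 + d6 = 97/5
Walk from origin (0, 0):
  seg 1: right by d11 = -66/5 → (-66/5, 0)
  seg 2: down by d4 = 13 → (-66/5, -13)
  seg 3: down by d3 = 4/5 → (-66/5, -69/5)
  seg 4: right by d2 = 7/3 → (-163/15, -69/5)
  seg 5: up by d10 = 3/10 → (-163/15, -27/2)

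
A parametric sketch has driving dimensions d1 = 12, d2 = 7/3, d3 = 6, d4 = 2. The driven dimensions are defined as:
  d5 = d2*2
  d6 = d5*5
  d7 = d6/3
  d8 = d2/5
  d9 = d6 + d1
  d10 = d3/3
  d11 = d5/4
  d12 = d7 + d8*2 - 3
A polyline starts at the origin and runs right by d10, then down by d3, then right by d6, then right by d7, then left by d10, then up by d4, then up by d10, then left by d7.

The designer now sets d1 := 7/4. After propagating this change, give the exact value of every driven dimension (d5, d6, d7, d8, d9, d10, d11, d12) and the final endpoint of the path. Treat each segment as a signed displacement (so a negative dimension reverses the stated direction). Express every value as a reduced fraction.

d5 = 14/3
d6 = 70/3
d7 = 70/9
d8 = 7/15
d9 = 301/12
d10 = 2
d11 = 7/6
d12 = 257/45
endpoint = (70/3, -2)

Apply edit: d1 := 7/4
  d5 = d2*2 = 14/3
  d6 = d5*5 = 70/3
  d7 = d6/3 = 70/9
  d8 = d2/5 = 7/15
  d9 = d6 + d1 = 301/12
  d10 = d3/3 = 2
  d11 = d5/4 = 7/6
  d12 = d7 + d8*2 - 3 = 257/45
Walk from origin (0, 0):
  seg 1: right by d10 = 2 → (2, 0)
  seg 2: down by d3 = 6 → (2, -6)
  seg 3: right by d6 = 70/3 → (76/3, -6)
  seg 4: right by d7 = 70/9 → (298/9, -6)
  seg 5: left by d10 = 2 → (280/9, -6)
  seg 6: up by d4 = 2 → (280/9, -4)
  seg 7: up by d10 = 2 → (280/9, -2)
  seg 8: left by d7 = 70/9 → (70/3, -2)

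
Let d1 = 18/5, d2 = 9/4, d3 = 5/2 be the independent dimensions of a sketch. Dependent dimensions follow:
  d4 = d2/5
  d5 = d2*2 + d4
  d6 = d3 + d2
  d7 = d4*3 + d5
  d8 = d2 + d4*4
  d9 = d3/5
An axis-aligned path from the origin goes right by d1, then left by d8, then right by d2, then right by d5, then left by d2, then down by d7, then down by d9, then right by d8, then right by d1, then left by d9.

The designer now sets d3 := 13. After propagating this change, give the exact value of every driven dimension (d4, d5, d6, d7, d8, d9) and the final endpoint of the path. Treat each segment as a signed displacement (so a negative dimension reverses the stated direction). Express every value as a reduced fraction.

d4 = 9/20
d5 = 99/20
d6 = 61/4
d7 = 63/10
d8 = 81/20
d9 = 13/5
endpoint = (191/20, -89/10)

Apply edit: d3 := 13
  d4 = d2/5 = 9/20
  d5 = d2*2 + d4 = 99/20
  d6 = d3 + d2 = 61/4
  d7 = d4*3 + d5 = 63/10
  d8 = d2 + d4*4 = 81/20
  d9 = d3/5 = 13/5
Walk from origin (0, 0):
  seg 1: right by d1 = 18/5 → (18/5, 0)
  seg 2: left by d8 = 81/20 → (-9/20, 0)
  seg 3: right by d2 = 9/4 → (9/5, 0)
  seg 4: right by d5 = 99/20 → (27/4, 0)
  seg 5: left by d2 = 9/4 → (9/2, 0)
  seg 6: down by d7 = 63/10 → (9/2, -63/10)
  seg 7: down by d9 = 13/5 → (9/2, -89/10)
  seg 8: right by d8 = 81/20 → (171/20, -89/10)
  seg 9: right by d1 = 18/5 → (243/20, -89/10)
  seg 10: left by d9 = 13/5 → (191/20, -89/10)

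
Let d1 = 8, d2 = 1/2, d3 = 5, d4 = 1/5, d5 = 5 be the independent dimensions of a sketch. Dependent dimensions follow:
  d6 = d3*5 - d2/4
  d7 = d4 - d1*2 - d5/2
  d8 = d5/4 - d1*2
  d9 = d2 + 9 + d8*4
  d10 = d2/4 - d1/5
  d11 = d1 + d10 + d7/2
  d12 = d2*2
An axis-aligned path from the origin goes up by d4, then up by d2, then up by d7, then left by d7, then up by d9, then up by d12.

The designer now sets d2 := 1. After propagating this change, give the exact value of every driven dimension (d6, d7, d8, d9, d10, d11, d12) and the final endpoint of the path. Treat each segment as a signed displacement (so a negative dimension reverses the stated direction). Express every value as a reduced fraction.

d6 = 99/4
d7 = -183/10
d8 = -59/4
d9 = -49
d10 = -27/20
d11 = -5/2
d12 = 2
endpoint = (183/10, -641/10)

Apply edit: d2 := 1
  d6 = d3*5 - d2/4 = 99/4
  d7 = d4 - d1*2 - d5/2 = -183/10
  d8 = d5/4 - d1*2 = -59/4
  d9 = d2 + 9 + d8*4 = -49
  d10 = d2/4 - d1/5 = -27/20
  d11 = d1 + d10 + d7/2 = -5/2
  d12 = d2*2 = 2
Walk from origin (0, 0):
  seg 1: up by d4 = 1/5 → (0, 1/5)
  seg 2: up by d2 = 1 → (0, 6/5)
  seg 3: up by d7 = -183/10 → (0, -171/10)
  seg 4: left by d7 = -183/10 → (183/10, -171/10)
  seg 5: up by d9 = -49 → (183/10, -661/10)
  seg 6: up by d12 = 2 → (183/10, -641/10)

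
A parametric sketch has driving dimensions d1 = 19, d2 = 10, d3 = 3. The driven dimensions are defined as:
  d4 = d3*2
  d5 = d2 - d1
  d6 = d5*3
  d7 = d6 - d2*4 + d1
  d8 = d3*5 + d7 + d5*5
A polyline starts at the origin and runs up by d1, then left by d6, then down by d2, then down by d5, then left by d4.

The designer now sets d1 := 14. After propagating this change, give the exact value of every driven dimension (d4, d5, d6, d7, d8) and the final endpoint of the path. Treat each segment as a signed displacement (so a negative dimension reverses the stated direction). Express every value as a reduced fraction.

d4 = 6
d5 = -4
d6 = -12
d7 = -38
d8 = -43
endpoint = (6, 8)

Apply edit: d1 := 14
  d4 = d3*2 = 6
  d5 = d2 - d1 = -4
  d6 = d5*3 = -12
  d7 = d6 - d2*4 + d1 = -38
  d8 = d3*5 + d7 + d5*5 = -43
Walk from origin (0, 0):
  seg 1: up by d1 = 14 → (0, 14)
  seg 2: left by d6 = -12 → (12, 14)
  seg 3: down by d2 = 10 → (12, 4)
  seg 4: down by d5 = -4 → (12, 8)
  seg 5: left by d4 = 6 → (6, 8)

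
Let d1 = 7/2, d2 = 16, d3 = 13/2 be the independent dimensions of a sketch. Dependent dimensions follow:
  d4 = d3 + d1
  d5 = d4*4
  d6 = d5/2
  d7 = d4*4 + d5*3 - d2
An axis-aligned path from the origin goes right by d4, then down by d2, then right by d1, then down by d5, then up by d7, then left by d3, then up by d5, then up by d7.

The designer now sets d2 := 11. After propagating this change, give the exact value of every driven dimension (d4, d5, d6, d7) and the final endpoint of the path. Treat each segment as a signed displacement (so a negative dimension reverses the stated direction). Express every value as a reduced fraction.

d4 = 10
d5 = 40
d6 = 20
d7 = 149
endpoint = (7, 287)

Apply edit: d2 := 11
  d4 = d3 + d1 = 10
  d5 = d4*4 = 40
  d6 = d5/2 = 20
  d7 = d4*4 + d5*3 - d2 = 149
Walk from origin (0, 0):
  seg 1: right by d4 = 10 → (10, 0)
  seg 2: down by d2 = 11 → (10, -11)
  seg 3: right by d1 = 7/2 → (27/2, -11)
  seg 4: down by d5 = 40 → (27/2, -51)
  seg 5: up by d7 = 149 → (27/2, 98)
  seg 6: left by d3 = 13/2 → (7, 98)
  seg 7: up by d5 = 40 → (7, 138)
  seg 8: up by d7 = 149 → (7, 287)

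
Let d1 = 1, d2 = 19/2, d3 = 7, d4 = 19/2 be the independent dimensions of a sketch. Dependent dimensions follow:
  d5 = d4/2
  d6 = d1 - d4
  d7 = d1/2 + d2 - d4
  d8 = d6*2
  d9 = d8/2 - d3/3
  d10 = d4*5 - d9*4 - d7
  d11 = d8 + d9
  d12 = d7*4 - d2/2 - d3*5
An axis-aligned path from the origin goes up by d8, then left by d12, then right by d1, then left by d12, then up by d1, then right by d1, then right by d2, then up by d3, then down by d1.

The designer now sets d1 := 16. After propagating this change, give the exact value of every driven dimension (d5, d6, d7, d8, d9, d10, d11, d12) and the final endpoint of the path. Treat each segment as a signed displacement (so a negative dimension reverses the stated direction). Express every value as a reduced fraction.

Apply edit: d1 := 16
  d5 = d4/2 = 19/4
  d6 = d1 - d4 = 13/2
  d7 = d1/2 + d2 - d4 = 8
  d8 = d6*2 = 13
  d9 = d8/2 - d3/3 = 25/6
  d10 = d4*5 - d9*4 - d7 = 137/6
  d11 = d8 + d9 = 103/6
  d12 = d7*4 - d2/2 - d3*5 = -31/4
Walk from origin (0, 0):
  seg 1: up by d8 = 13 → (0, 13)
  seg 2: left by d12 = -31/4 → (31/4, 13)
  seg 3: right by d1 = 16 → (95/4, 13)
  seg 4: left by d12 = -31/4 → (63/2, 13)
  seg 5: up by d1 = 16 → (63/2, 29)
  seg 6: right by d1 = 16 → (95/2, 29)
  seg 7: right by d2 = 19/2 → (57, 29)
  seg 8: up by d3 = 7 → (57, 36)
  seg 9: down by d1 = 16 → (57, 20)

d5 = 19/4
d6 = 13/2
d7 = 8
d8 = 13
d9 = 25/6
d10 = 137/6
d11 = 103/6
d12 = -31/4
endpoint = (57, 20)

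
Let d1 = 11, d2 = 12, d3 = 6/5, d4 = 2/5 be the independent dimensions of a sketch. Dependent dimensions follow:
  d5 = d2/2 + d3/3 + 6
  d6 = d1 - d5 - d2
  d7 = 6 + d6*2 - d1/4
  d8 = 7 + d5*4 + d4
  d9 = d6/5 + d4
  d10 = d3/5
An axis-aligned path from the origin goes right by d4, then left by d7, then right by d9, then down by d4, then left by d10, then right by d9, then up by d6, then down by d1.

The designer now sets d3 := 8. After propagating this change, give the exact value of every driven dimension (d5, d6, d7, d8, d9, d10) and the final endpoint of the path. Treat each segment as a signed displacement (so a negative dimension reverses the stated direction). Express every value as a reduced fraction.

d5 = 44/3
d6 = -47/3
d7 = -337/12
d8 = 991/15
d9 = -41/15
d10 = 8/5
endpoint = (257/12, -406/15)

Apply edit: d3 := 8
  d5 = d2/2 + d3/3 + 6 = 44/3
  d6 = d1 - d5 - d2 = -47/3
  d7 = 6 + d6*2 - d1/4 = -337/12
  d8 = 7 + d5*4 + d4 = 991/15
  d9 = d6/5 + d4 = -41/15
  d10 = d3/5 = 8/5
Walk from origin (0, 0):
  seg 1: right by d4 = 2/5 → (2/5, 0)
  seg 2: left by d7 = -337/12 → (1709/60, 0)
  seg 3: right by d9 = -41/15 → (103/4, 0)
  seg 4: down by d4 = 2/5 → (103/4, -2/5)
  seg 5: left by d10 = 8/5 → (483/20, -2/5)
  seg 6: right by d9 = -41/15 → (257/12, -2/5)
  seg 7: up by d6 = -47/3 → (257/12, -241/15)
  seg 8: down by d1 = 11 → (257/12, -406/15)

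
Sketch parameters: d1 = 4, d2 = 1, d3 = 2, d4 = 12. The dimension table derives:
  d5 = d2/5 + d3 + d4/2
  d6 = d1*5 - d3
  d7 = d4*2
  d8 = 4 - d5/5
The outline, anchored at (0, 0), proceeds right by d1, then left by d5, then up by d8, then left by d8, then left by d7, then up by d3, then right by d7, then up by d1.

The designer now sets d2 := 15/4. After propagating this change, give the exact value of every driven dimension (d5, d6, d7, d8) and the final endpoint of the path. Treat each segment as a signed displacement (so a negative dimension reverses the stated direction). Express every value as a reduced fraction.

Apply edit: d2 := 15/4
  d5 = d2/5 + d3 + d4/2 = 35/4
  d6 = d1*5 - d3 = 18
  d7 = d4*2 = 24
  d8 = 4 - d5/5 = 9/4
Walk from origin (0, 0):
  seg 1: right by d1 = 4 → (4, 0)
  seg 2: left by d5 = 35/4 → (-19/4, 0)
  seg 3: up by d8 = 9/4 → (-19/4, 9/4)
  seg 4: left by d8 = 9/4 → (-7, 9/4)
  seg 5: left by d7 = 24 → (-31, 9/4)
  seg 6: up by d3 = 2 → (-31, 17/4)
  seg 7: right by d7 = 24 → (-7, 17/4)
  seg 8: up by d1 = 4 → (-7, 33/4)

d5 = 35/4
d6 = 18
d7 = 24
d8 = 9/4
endpoint = (-7, 33/4)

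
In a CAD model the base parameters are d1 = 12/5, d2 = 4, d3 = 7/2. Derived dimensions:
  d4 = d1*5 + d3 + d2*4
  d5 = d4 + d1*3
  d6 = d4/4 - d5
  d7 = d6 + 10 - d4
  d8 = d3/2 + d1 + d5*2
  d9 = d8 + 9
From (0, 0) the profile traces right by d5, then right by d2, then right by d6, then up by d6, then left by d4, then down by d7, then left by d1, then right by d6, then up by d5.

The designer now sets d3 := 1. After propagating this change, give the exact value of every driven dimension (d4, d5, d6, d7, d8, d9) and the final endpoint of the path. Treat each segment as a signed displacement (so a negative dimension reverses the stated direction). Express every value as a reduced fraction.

Apply edit: d3 := 1
  d4 = d1*5 + d3 + d2*4 = 29
  d5 = d4 + d1*3 = 181/5
  d6 = d4/4 - d5 = -579/20
  d7 = d6 + 10 - d4 = -959/20
  d8 = d3/2 + d1 + d5*2 = 753/10
  d9 = d8 + 9 = 843/10
Walk from origin (0, 0):
  seg 1: right by d5 = 181/5 → (181/5, 0)
  seg 2: right by d2 = 4 → (201/5, 0)
  seg 3: right by d6 = -579/20 → (45/4, 0)
  seg 4: up by d6 = -579/20 → (45/4, -579/20)
  seg 5: left by d4 = 29 → (-71/4, -579/20)
  seg 6: down by d7 = -959/20 → (-71/4, 19)
  seg 7: left by d1 = 12/5 → (-403/20, 19)
  seg 8: right by d6 = -579/20 → (-491/10, 19)
  seg 9: up by d5 = 181/5 → (-491/10, 276/5)

d4 = 29
d5 = 181/5
d6 = -579/20
d7 = -959/20
d8 = 753/10
d9 = 843/10
endpoint = (-491/10, 276/5)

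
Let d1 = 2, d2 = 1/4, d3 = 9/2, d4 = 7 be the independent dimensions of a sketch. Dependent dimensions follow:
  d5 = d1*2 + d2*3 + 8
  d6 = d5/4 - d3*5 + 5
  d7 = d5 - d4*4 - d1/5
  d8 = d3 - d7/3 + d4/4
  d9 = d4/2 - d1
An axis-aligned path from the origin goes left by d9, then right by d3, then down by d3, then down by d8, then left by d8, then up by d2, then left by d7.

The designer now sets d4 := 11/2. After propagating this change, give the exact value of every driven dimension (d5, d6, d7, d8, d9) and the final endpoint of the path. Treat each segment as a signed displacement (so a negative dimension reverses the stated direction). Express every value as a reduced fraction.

d5 = 51/4
d6 = -229/16
d7 = -193/20
d8 = 1091/120
d9 = 3/4
endpoint = (517/120, -1601/120)

Apply edit: d4 := 11/2
  d5 = d1*2 + d2*3 + 8 = 51/4
  d6 = d5/4 - d3*5 + 5 = -229/16
  d7 = d5 - d4*4 - d1/5 = -193/20
  d8 = d3 - d7/3 + d4/4 = 1091/120
  d9 = d4/2 - d1 = 3/4
Walk from origin (0, 0):
  seg 1: left by d9 = 3/4 → (-3/4, 0)
  seg 2: right by d3 = 9/2 → (15/4, 0)
  seg 3: down by d3 = 9/2 → (15/4, -9/2)
  seg 4: down by d8 = 1091/120 → (15/4, -1631/120)
  seg 5: left by d8 = 1091/120 → (-641/120, -1631/120)
  seg 6: up by d2 = 1/4 → (-641/120, -1601/120)
  seg 7: left by d7 = -193/20 → (517/120, -1601/120)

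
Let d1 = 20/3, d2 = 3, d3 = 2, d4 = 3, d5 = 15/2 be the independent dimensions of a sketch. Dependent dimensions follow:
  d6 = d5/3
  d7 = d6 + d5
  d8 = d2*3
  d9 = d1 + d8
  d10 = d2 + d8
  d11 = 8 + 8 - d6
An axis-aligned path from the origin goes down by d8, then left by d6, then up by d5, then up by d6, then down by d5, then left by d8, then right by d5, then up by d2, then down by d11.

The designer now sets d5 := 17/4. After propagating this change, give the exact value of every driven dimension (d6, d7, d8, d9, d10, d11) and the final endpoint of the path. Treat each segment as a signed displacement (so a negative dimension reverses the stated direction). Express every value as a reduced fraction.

Apply edit: d5 := 17/4
  d6 = d5/3 = 17/12
  d7 = d6 + d5 = 17/3
  d8 = d2*3 = 9
  d9 = d1 + d8 = 47/3
  d10 = d2 + d8 = 12
  d11 = 8 + 8 - d6 = 175/12
Walk from origin (0, 0):
  seg 1: down by d8 = 9 → (0, -9)
  seg 2: left by d6 = 17/12 → (-17/12, -9)
  seg 3: up by d5 = 17/4 → (-17/12, -19/4)
  seg 4: up by d6 = 17/12 → (-17/12, -10/3)
  seg 5: down by d5 = 17/4 → (-17/12, -91/12)
  seg 6: left by d8 = 9 → (-125/12, -91/12)
  seg 7: right by d5 = 17/4 → (-37/6, -91/12)
  seg 8: up by d2 = 3 → (-37/6, -55/12)
  seg 9: down by d11 = 175/12 → (-37/6, -115/6)

d6 = 17/12
d7 = 17/3
d8 = 9
d9 = 47/3
d10 = 12
d11 = 175/12
endpoint = (-37/6, -115/6)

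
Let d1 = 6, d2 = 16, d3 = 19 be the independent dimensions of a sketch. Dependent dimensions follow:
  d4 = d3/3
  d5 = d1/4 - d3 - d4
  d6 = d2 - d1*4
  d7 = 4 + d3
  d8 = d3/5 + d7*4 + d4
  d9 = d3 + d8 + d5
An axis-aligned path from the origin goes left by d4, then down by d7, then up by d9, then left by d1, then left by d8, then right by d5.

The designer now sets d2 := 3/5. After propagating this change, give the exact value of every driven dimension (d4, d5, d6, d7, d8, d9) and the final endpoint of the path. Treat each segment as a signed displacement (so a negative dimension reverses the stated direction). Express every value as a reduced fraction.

d4 = 19/3
d5 = -143/6
d6 = -117/5
d7 = 23
d8 = 1532/15
d9 = 973/10
endpoint = (-1383/10, 743/10)

Apply edit: d2 := 3/5
  d4 = d3/3 = 19/3
  d5 = d1/4 - d3 - d4 = -143/6
  d6 = d2 - d1*4 = -117/5
  d7 = 4 + d3 = 23
  d8 = d3/5 + d7*4 + d4 = 1532/15
  d9 = d3 + d8 + d5 = 973/10
Walk from origin (0, 0):
  seg 1: left by d4 = 19/3 → (-19/3, 0)
  seg 2: down by d7 = 23 → (-19/3, -23)
  seg 3: up by d9 = 973/10 → (-19/3, 743/10)
  seg 4: left by d1 = 6 → (-37/3, 743/10)
  seg 5: left by d8 = 1532/15 → (-1717/15, 743/10)
  seg 6: right by d5 = -143/6 → (-1383/10, 743/10)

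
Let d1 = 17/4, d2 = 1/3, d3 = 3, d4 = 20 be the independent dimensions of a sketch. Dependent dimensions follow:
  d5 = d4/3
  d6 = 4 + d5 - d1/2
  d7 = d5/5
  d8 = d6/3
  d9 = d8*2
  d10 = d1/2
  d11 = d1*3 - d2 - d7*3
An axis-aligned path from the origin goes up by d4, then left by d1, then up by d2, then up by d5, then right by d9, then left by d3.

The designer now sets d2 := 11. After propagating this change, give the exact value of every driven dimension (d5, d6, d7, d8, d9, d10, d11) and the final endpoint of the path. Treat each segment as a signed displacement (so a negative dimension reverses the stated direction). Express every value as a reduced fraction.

Apply edit: d2 := 11
  d5 = d4/3 = 20/3
  d6 = 4 + d5 - d1/2 = 205/24
  d7 = d5/5 = 4/3
  d8 = d6/3 = 205/72
  d9 = d8*2 = 205/36
  d10 = d1/2 = 17/8
  d11 = d1*3 - d2 - d7*3 = -9/4
Walk from origin (0, 0):
  seg 1: up by d4 = 20 → (0, 20)
  seg 2: left by d1 = 17/4 → (-17/4, 20)
  seg 3: up by d2 = 11 → (-17/4, 31)
  seg 4: up by d5 = 20/3 → (-17/4, 113/3)
  seg 5: right by d9 = 205/36 → (13/9, 113/3)
  seg 6: left by d3 = 3 → (-14/9, 113/3)

d5 = 20/3
d6 = 205/24
d7 = 4/3
d8 = 205/72
d9 = 205/36
d10 = 17/8
d11 = -9/4
endpoint = (-14/9, 113/3)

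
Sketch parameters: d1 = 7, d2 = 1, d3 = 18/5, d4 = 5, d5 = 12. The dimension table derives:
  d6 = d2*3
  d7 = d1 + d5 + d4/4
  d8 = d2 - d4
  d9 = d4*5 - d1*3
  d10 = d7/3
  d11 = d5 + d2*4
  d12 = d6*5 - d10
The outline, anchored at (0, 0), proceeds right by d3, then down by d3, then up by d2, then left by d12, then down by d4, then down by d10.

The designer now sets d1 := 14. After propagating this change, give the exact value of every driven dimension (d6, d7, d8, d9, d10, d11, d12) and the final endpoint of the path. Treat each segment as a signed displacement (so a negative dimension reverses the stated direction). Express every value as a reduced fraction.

Apply edit: d1 := 14
  d6 = d2*3 = 3
  d7 = d1 + d5 + d4/4 = 109/4
  d8 = d2 - d4 = -4
  d9 = d4*5 - d1*3 = -17
  d10 = d7/3 = 109/12
  d11 = d5 + d2*4 = 16
  d12 = d6*5 - d10 = 71/12
Walk from origin (0, 0):
  seg 1: right by d3 = 18/5 → (18/5, 0)
  seg 2: down by d3 = 18/5 → (18/5, -18/5)
  seg 3: up by d2 = 1 → (18/5, -13/5)
  seg 4: left by d12 = 71/12 → (-139/60, -13/5)
  seg 5: down by d4 = 5 → (-139/60, -38/5)
  seg 6: down by d10 = 109/12 → (-139/60, -1001/60)

d6 = 3
d7 = 109/4
d8 = -4
d9 = -17
d10 = 109/12
d11 = 16
d12 = 71/12
endpoint = (-139/60, -1001/60)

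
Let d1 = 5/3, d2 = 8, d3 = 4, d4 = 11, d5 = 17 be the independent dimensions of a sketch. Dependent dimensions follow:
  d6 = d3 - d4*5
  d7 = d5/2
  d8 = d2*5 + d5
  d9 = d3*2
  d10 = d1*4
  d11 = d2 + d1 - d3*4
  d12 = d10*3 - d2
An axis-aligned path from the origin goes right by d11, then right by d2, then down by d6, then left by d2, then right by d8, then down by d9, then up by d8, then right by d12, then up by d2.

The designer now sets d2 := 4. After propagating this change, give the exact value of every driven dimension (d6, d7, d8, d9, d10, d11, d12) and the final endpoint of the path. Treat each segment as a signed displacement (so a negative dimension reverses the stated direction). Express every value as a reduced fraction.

Apply edit: d2 := 4
  d6 = d3 - d4*5 = -51
  d7 = d5/2 = 17/2
  d8 = d2*5 + d5 = 37
  d9 = d3*2 = 8
  d10 = d1*4 = 20/3
  d11 = d2 + d1 - d3*4 = -31/3
  d12 = d10*3 - d2 = 16
Walk from origin (0, 0):
  seg 1: right by d11 = -31/3 → (-31/3, 0)
  seg 2: right by d2 = 4 → (-19/3, 0)
  seg 3: down by d6 = -51 → (-19/3, 51)
  seg 4: left by d2 = 4 → (-31/3, 51)
  seg 5: right by d8 = 37 → (80/3, 51)
  seg 6: down by d9 = 8 → (80/3, 43)
  seg 7: up by d8 = 37 → (80/3, 80)
  seg 8: right by d12 = 16 → (128/3, 80)
  seg 9: up by d2 = 4 → (128/3, 84)

d6 = -51
d7 = 17/2
d8 = 37
d9 = 8
d10 = 20/3
d11 = -31/3
d12 = 16
endpoint = (128/3, 84)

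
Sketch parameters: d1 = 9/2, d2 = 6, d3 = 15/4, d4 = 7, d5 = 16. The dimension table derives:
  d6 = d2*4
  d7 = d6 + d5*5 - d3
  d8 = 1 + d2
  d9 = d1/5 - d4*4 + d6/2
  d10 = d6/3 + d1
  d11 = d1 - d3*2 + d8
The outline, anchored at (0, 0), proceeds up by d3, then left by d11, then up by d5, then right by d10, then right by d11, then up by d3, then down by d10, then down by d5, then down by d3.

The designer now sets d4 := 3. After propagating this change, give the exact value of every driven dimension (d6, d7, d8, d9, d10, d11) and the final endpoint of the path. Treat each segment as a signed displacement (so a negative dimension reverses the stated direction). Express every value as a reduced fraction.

Apply edit: d4 := 3
  d6 = d2*4 = 24
  d7 = d6 + d5*5 - d3 = 401/4
  d8 = 1 + d2 = 7
  d9 = d1/5 - d4*4 + d6/2 = 9/10
  d10 = d6/3 + d1 = 25/2
  d11 = d1 - d3*2 + d8 = 4
Walk from origin (0, 0):
  seg 1: up by d3 = 15/4 → (0, 15/4)
  seg 2: left by d11 = 4 → (-4, 15/4)
  seg 3: up by d5 = 16 → (-4, 79/4)
  seg 4: right by d10 = 25/2 → (17/2, 79/4)
  seg 5: right by d11 = 4 → (25/2, 79/4)
  seg 6: up by d3 = 15/4 → (25/2, 47/2)
  seg 7: down by d10 = 25/2 → (25/2, 11)
  seg 8: down by d5 = 16 → (25/2, -5)
  seg 9: down by d3 = 15/4 → (25/2, -35/4)

d6 = 24
d7 = 401/4
d8 = 7
d9 = 9/10
d10 = 25/2
d11 = 4
endpoint = (25/2, -35/4)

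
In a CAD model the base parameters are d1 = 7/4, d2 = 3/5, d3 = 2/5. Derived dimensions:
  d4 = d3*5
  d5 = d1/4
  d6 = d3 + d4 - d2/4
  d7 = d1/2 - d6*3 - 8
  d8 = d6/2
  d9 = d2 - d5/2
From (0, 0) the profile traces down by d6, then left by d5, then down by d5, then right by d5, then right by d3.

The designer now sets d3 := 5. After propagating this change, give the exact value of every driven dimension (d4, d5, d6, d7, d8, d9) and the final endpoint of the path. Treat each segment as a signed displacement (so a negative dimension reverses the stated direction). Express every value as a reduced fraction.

Apply edit: d3 := 5
  d4 = d3*5 = 25
  d5 = d1/4 = 7/16
  d6 = d3 + d4 - d2/4 = 597/20
  d7 = d1/2 - d6*3 - 8 = -3867/40
  d8 = d6/2 = 597/40
  d9 = d2 - d5/2 = 61/160
Walk from origin (0, 0):
  seg 1: down by d6 = 597/20 → (0, -597/20)
  seg 2: left by d5 = 7/16 → (-7/16, -597/20)
  seg 3: down by d5 = 7/16 → (-7/16, -2423/80)
  seg 4: right by d5 = 7/16 → (0, -2423/80)
  seg 5: right by d3 = 5 → (5, -2423/80)

d4 = 25
d5 = 7/16
d6 = 597/20
d7 = -3867/40
d8 = 597/40
d9 = 61/160
endpoint = (5, -2423/80)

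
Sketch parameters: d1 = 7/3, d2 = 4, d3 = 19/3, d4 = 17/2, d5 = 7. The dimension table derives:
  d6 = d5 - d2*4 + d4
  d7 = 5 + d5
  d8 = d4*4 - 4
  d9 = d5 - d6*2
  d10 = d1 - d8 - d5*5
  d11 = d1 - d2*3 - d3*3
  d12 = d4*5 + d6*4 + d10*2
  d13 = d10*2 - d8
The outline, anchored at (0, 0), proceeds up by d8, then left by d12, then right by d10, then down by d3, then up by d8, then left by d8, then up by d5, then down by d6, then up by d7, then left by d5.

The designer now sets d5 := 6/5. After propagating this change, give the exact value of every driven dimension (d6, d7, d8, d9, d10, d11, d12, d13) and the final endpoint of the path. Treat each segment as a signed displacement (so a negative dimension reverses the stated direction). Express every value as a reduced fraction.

d6 = -63/10
d7 = 31/5
d8 = 30
d9 = 69/5
d10 = -101/3
d11 = -86/3
d12 = -1501/30
d13 = -292/3
endpoint = (-89/6, 2021/30)

Apply edit: d5 := 6/5
  d6 = d5 - d2*4 + d4 = -63/10
  d7 = 5 + d5 = 31/5
  d8 = d4*4 - 4 = 30
  d9 = d5 - d6*2 = 69/5
  d10 = d1 - d8 - d5*5 = -101/3
  d11 = d1 - d2*3 - d3*3 = -86/3
  d12 = d4*5 + d6*4 + d10*2 = -1501/30
  d13 = d10*2 - d8 = -292/3
Walk from origin (0, 0):
  seg 1: up by d8 = 30 → (0, 30)
  seg 2: left by d12 = -1501/30 → (1501/30, 30)
  seg 3: right by d10 = -101/3 → (491/30, 30)
  seg 4: down by d3 = 19/3 → (491/30, 71/3)
  seg 5: up by d8 = 30 → (491/30, 161/3)
  seg 6: left by d8 = 30 → (-409/30, 161/3)
  seg 7: up by d5 = 6/5 → (-409/30, 823/15)
  seg 8: down by d6 = -63/10 → (-409/30, 367/6)
  seg 9: up by d7 = 31/5 → (-409/30, 2021/30)
  seg 10: left by d5 = 6/5 → (-89/6, 2021/30)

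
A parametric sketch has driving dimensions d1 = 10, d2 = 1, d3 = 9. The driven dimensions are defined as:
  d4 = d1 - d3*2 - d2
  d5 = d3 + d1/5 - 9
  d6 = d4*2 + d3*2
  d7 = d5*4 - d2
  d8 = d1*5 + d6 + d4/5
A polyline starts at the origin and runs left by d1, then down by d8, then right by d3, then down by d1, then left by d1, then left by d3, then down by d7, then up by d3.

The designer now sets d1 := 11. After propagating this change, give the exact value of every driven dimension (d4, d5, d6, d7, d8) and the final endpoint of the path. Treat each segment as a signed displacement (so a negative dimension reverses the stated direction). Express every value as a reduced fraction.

Apply edit: d1 := 11
  d4 = d1 - d3*2 - d2 = -8
  d5 = d3 + d1/5 - 9 = 11/5
  d6 = d4*2 + d3*2 = 2
  d7 = d5*4 - d2 = 39/5
  d8 = d1*5 + d6 + d4/5 = 277/5
Walk from origin (0, 0):
  seg 1: left by d1 = 11 → (-11, 0)
  seg 2: down by d8 = 277/5 → (-11, -277/5)
  seg 3: right by d3 = 9 → (-2, -277/5)
  seg 4: down by d1 = 11 → (-2, -332/5)
  seg 5: left by d1 = 11 → (-13, -332/5)
  seg 6: left by d3 = 9 → (-22, -332/5)
  seg 7: down by d7 = 39/5 → (-22, -371/5)
  seg 8: up by d3 = 9 → (-22, -326/5)

d4 = -8
d5 = 11/5
d6 = 2
d7 = 39/5
d8 = 277/5
endpoint = (-22, -326/5)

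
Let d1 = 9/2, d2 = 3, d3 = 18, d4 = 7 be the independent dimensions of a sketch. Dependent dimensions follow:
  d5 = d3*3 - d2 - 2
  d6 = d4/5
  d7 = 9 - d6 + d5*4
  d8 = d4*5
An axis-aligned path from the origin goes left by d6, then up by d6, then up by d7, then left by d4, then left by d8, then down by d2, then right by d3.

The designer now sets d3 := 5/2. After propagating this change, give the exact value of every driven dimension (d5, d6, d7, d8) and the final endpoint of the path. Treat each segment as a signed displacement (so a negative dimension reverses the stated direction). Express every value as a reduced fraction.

d5 = 5/2
d6 = 7/5
d7 = 88/5
d8 = 35
endpoint = (-409/10, 16)

Apply edit: d3 := 5/2
  d5 = d3*3 - d2 - 2 = 5/2
  d6 = d4/5 = 7/5
  d7 = 9 - d6 + d5*4 = 88/5
  d8 = d4*5 = 35
Walk from origin (0, 0):
  seg 1: left by d6 = 7/5 → (-7/5, 0)
  seg 2: up by d6 = 7/5 → (-7/5, 7/5)
  seg 3: up by d7 = 88/5 → (-7/5, 19)
  seg 4: left by d4 = 7 → (-42/5, 19)
  seg 5: left by d8 = 35 → (-217/5, 19)
  seg 6: down by d2 = 3 → (-217/5, 16)
  seg 7: right by d3 = 5/2 → (-409/10, 16)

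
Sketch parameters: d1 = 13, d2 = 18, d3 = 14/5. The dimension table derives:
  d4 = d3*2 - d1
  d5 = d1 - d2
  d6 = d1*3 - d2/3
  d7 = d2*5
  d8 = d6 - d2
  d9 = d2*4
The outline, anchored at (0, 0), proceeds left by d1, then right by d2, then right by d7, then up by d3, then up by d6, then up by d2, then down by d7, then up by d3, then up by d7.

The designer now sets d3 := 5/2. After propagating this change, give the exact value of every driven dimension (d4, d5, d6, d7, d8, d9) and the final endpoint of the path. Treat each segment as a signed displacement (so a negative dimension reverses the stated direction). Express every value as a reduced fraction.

Apply edit: d3 := 5/2
  d4 = d3*2 - d1 = -8
  d5 = d1 - d2 = -5
  d6 = d1*3 - d2/3 = 33
  d7 = d2*5 = 90
  d8 = d6 - d2 = 15
  d9 = d2*4 = 72
Walk from origin (0, 0):
  seg 1: left by d1 = 13 → (-13, 0)
  seg 2: right by d2 = 18 → (5, 0)
  seg 3: right by d7 = 90 → (95, 0)
  seg 4: up by d3 = 5/2 → (95, 5/2)
  seg 5: up by d6 = 33 → (95, 71/2)
  seg 6: up by d2 = 18 → (95, 107/2)
  seg 7: down by d7 = 90 → (95, -73/2)
  seg 8: up by d3 = 5/2 → (95, -34)
  seg 9: up by d7 = 90 → (95, 56)

d4 = -8
d5 = -5
d6 = 33
d7 = 90
d8 = 15
d9 = 72
endpoint = (95, 56)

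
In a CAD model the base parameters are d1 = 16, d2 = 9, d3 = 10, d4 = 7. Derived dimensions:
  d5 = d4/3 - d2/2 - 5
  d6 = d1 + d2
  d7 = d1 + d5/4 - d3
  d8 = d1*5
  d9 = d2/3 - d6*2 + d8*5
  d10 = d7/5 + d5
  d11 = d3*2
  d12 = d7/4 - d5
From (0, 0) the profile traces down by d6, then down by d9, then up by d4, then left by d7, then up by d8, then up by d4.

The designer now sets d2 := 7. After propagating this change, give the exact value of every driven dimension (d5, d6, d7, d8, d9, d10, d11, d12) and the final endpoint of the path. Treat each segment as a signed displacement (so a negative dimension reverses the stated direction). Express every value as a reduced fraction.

Apply edit: d2 := 7
  d5 = d4/3 - d2/2 - 5 = -37/6
  d6 = d1 + d2 = 23
  d7 = d1 + d5/4 - d3 = 107/24
  d8 = d1*5 = 80
  d9 = d2/3 - d6*2 + d8*5 = 1069/3
  d10 = d7/5 + d5 = -211/40
  d11 = d3*2 = 20
  d12 = d7/4 - d5 = 233/32
Walk from origin (0, 0):
  seg 1: down by d6 = 23 → (0, -23)
  seg 2: down by d9 = 1069/3 → (0, -1138/3)
  seg 3: up by d4 = 7 → (0, -1117/3)
  seg 4: left by d7 = 107/24 → (-107/24, -1117/3)
  seg 5: up by d8 = 80 → (-107/24, -877/3)
  seg 6: up by d4 = 7 → (-107/24, -856/3)

d5 = -37/6
d6 = 23
d7 = 107/24
d8 = 80
d9 = 1069/3
d10 = -211/40
d11 = 20
d12 = 233/32
endpoint = (-107/24, -856/3)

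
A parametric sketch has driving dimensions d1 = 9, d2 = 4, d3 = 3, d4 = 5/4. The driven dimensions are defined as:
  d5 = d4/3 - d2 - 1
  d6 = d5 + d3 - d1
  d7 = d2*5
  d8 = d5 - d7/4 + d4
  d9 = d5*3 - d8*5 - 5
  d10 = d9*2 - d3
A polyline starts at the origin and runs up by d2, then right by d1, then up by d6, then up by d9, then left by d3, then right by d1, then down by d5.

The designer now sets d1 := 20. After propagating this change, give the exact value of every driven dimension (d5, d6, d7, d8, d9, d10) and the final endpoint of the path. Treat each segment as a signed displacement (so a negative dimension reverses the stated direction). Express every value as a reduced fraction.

d5 = -55/12
d6 = -259/12
d7 = 20
d8 = -25/3
d9 = 275/12
d10 = 257/6
endpoint = (37, 119/12)

Apply edit: d1 := 20
  d5 = d4/3 - d2 - 1 = -55/12
  d6 = d5 + d3 - d1 = -259/12
  d7 = d2*5 = 20
  d8 = d5 - d7/4 + d4 = -25/3
  d9 = d5*3 - d8*5 - 5 = 275/12
  d10 = d9*2 - d3 = 257/6
Walk from origin (0, 0):
  seg 1: up by d2 = 4 → (0, 4)
  seg 2: right by d1 = 20 → (20, 4)
  seg 3: up by d6 = -259/12 → (20, -211/12)
  seg 4: up by d9 = 275/12 → (20, 16/3)
  seg 5: left by d3 = 3 → (17, 16/3)
  seg 6: right by d1 = 20 → (37, 16/3)
  seg 7: down by d5 = -55/12 → (37, 119/12)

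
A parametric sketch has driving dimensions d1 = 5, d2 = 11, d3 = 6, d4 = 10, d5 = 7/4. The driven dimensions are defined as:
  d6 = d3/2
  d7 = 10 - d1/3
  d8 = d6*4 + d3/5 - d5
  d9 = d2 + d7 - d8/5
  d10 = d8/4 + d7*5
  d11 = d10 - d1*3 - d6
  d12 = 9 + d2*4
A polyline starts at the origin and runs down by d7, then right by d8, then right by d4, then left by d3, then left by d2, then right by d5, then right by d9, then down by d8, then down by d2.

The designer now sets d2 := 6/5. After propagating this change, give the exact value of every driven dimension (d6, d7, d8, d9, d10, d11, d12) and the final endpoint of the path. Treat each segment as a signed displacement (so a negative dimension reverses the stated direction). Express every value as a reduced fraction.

Apply edit: d2 := 6/5
  d6 = d3/2 = 3
  d7 = 10 - d1/3 = 25/3
  d8 = d6*4 + d3/5 - d5 = 229/20
  d9 = d2 + d7 - d8/5 = 2173/300
  d10 = d8/4 + d7*5 = 10687/240
  d11 = d10 - d1*3 - d6 = 6367/240
  d12 = 9 + d2*4 = 69/5
Walk from origin (0, 0):
  seg 1: down by d7 = 25/3 → (0, -25/3)
  seg 2: right by d8 = 229/20 → (229/20, -25/3)
  seg 3: right by d4 = 10 → (429/20, -25/3)
  seg 4: left by d3 = 6 → (309/20, -25/3)
  seg 5: left by d2 = 6/5 → (57/4, -25/3)
  seg 6: right by d5 = 7/4 → (16, -25/3)
  seg 7: right by d9 = 2173/300 → (6973/300, -25/3)
  seg 8: down by d8 = 229/20 → (6973/300, -1187/60)
  seg 9: down by d2 = 6/5 → (6973/300, -1259/60)

d6 = 3
d7 = 25/3
d8 = 229/20
d9 = 2173/300
d10 = 10687/240
d11 = 6367/240
d12 = 69/5
endpoint = (6973/300, -1259/60)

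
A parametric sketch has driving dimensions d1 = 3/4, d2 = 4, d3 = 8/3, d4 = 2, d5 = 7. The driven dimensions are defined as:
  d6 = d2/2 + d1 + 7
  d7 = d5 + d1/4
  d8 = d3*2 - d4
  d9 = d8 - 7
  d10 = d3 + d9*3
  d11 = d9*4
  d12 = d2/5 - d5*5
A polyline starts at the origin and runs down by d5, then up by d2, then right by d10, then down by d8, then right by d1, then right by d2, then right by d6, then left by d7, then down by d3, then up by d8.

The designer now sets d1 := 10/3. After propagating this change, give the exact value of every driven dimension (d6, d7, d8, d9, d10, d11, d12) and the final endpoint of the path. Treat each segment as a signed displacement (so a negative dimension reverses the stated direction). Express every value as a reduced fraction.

Apply edit: d1 := 10/3
  d6 = d2/2 + d1 + 7 = 37/3
  d7 = d5 + d1/4 = 47/6
  d8 = d3*2 - d4 = 10/3
  d9 = d8 - 7 = -11/3
  d10 = d3 + d9*3 = -25/3
  d11 = d9*4 = -44/3
  d12 = d2/5 - d5*5 = -171/5
Walk from origin (0, 0):
  seg 1: down by d5 = 7 → (0, -7)
  seg 2: up by d2 = 4 → (0, -3)
  seg 3: right by d10 = -25/3 → (-25/3, -3)
  seg 4: down by d8 = 10/3 → (-25/3, -19/3)
  seg 5: right by d1 = 10/3 → (-5, -19/3)
  seg 6: right by d2 = 4 → (-1, -19/3)
  seg 7: right by d6 = 37/3 → (34/3, -19/3)
  seg 8: left by d7 = 47/6 → (7/2, -19/3)
  seg 9: down by d3 = 8/3 → (7/2, -9)
  seg 10: up by d8 = 10/3 → (7/2, -17/3)

d6 = 37/3
d7 = 47/6
d8 = 10/3
d9 = -11/3
d10 = -25/3
d11 = -44/3
d12 = -171/5
endpoint = (7/2, -17/3)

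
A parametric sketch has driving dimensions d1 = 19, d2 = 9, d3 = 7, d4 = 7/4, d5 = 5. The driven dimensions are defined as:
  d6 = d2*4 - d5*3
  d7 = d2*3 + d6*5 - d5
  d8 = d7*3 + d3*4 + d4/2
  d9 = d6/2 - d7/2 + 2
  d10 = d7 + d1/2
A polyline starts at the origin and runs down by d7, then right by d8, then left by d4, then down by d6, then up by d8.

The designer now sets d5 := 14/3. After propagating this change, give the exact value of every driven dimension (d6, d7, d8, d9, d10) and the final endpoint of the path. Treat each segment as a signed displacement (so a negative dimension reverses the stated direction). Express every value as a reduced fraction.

d6 = 22
d7 = 397/3
d8 = 3407/8
d9 = -319/6
d10 = 851/6
endpoint = (3393/8, 6517/24)

Apply edit: d5 := 14/3
  d6 = d2*4 - d5*3 = 22
  d7 = d2*3 + d6*5 - d5 = 397/3
  d8 = d7*3 + d3*4 + d4/2 = 3407/8
  d9 = d6/2 - d7/2 + 2 = -319/6
  d10 = d7 + d1/2 = 851/6
Walk from origin (0, 0):
  seg 1: down by d7 = 397/3 → (0, -397/3)
  seg 2: right by d8 = 3407/8 → (3407/8, -397/3)
  seg 3: left by d4 = 7/4 → (3393/8, -397/3)
  seg 4: down by d6 = 22 → (3393/8, -463/3)
  seg 5: up by d8 = 3407/8 → (3393/8, 6517/24)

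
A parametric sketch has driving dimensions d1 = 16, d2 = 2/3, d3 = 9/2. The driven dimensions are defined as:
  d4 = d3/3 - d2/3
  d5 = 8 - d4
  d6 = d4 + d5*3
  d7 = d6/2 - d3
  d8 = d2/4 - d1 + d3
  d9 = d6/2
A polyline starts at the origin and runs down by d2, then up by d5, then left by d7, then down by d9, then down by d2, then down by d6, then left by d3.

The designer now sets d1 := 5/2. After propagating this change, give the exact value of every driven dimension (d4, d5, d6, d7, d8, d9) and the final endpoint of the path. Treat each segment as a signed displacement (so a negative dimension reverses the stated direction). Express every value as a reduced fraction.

Apply edit: d1 := 5/2
  d4 = d3/3 - d2/3 = 23/18
  d5 = 8 - d4 = 121/18
  d6 = d4 + d5*3 = 193/9
  d7 = d6/2 - d3 = 56/9
  d8 = d2/4 - d1 + d3 = 13/6
  d9 = d6/2 = 193/18
Walk from origin (0, 0):
  seg 1: down by d2 = 2/3 → (0, -2/3)
  seg 2: up by d5 = 121/18 → (0, 109/18)
  seg 3: left by d7 = 56/9 → (-56/9, 109/18)
  seg 4: down by d9 = 193/18 → (-56/9, -14/3)
  seg 5: down by d2 = 2/3 → (-56/9, -16/3)
  seg 6: down by d6 = 193/9 → (-56/9, -241/9)
  seg 7: left by d3 = 9/2 → (-193/18, -241/9)

d4 = 23/18
d5 = 121/18
d6 = 193/9
d7 = 56/9
d8 = 13/6
d9 = 193/18
endpoint = (-193/18, -241/9)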